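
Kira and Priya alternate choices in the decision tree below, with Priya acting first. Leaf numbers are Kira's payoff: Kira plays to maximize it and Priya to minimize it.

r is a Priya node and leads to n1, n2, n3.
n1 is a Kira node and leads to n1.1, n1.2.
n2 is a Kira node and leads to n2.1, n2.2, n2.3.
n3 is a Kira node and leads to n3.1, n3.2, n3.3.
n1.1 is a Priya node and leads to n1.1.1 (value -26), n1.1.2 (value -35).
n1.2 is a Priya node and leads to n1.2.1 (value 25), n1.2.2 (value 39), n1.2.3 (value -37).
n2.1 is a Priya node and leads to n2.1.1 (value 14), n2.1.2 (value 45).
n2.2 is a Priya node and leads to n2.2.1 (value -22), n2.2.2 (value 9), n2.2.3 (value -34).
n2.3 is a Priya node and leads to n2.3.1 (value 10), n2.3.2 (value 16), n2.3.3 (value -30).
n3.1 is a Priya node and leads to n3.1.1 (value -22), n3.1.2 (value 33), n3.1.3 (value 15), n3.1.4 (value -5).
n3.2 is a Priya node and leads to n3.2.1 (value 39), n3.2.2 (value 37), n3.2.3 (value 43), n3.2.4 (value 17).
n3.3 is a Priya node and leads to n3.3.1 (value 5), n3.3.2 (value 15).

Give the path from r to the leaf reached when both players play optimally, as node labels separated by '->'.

n1.1 (Priya): min(-26, -35) = -35
n1.2 (Priya): min(25, 39, -37) = -37
n1 (Kira): max(-35, -37) = -35
n2.1 (Priya): min(14, 45) = 14
n2.2 (Priya): min(-22, 9, -34) = -34
n2.3 (Priya): min(10, 16, -30) = -30
n2 (Kira): max(14, -34, -30) = 14
n3.1 (Priya): min(-22, 33, 15, -5) = -22
n3.2 (Priya): min(39, 37, 43, 17) = 17
n3.3 (Priya): min(5, 15) = 5
n3 (Kira): max(-22, 17, 5) = 17
r (Priya): min(-35, 14, 17) = -35
At r, Priya picks n1 (lowest: -35).
At n1, Kira picks n1.1 (highest: -35).
At n1.1, Priya picks n1.1.2 (lowest: -35).
Terminal value -35.

r -> n1 -> n1.1 -> n1.1.2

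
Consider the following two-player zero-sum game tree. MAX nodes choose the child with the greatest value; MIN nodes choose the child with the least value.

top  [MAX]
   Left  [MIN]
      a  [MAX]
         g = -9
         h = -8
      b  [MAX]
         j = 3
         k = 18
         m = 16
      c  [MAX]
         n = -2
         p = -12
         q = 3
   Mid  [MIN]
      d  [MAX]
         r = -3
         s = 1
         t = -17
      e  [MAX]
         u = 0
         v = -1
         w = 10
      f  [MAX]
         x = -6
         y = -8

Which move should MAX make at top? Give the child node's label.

Mid

a (MAX): max(-9, -8) = -8
b (MAX): max(3, 18, 16) = 18
c (MAX): max(-2, -12, 3) = 3
Left (MIN): min(-8, 18, 3) = -8
d (MAX): max(-3, 1, -17) = 1
e (MAX): max(0, -1, 10) = 10
f (MAX): max(-6, -8) = -6
Mid (MIN): min(1, 10, -6) = -6
top (MAX): max(-8, -6) = -6
MAX at top wants the highest of {Left=-8, Mid=-6}, so chooses Mid.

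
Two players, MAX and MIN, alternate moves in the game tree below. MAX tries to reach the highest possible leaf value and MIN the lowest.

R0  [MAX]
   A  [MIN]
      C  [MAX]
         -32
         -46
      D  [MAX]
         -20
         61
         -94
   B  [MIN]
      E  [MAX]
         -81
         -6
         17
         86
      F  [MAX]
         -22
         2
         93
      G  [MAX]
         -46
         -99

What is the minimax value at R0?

C (MAX): max(-32, -46) = -32
D (MAX): max(-20, 61, -94) = 61
A (MIN): min(-32, 61) = -32
E (MAX): max(-81, -6, 17, 86) = 86
F (MAX): max(-22, 2, 93) = 93
G (MAX): max(-46, -99) = -46
B (MIN): min(86, 93, -46) = -46
R0 (MAX): max(-32, -46) = -32

-32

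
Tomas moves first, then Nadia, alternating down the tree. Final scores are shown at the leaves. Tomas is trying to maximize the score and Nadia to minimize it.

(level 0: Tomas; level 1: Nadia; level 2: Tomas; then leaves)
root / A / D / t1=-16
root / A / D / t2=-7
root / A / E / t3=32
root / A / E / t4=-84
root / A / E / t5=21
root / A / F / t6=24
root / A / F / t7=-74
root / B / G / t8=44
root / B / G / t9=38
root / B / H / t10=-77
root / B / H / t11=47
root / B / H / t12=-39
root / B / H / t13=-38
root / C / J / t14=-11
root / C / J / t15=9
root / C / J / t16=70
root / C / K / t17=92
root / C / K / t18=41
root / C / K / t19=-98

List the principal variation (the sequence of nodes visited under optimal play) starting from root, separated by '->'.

root -> C -> J -> t16

D (Tomas): max(-16, -7) = -7
E (Tomas): max(32, -84, 21) = 32
F (Tomas): max(24, -74) = 24
A (Nadia): min(-7, 32, 24) = -7
G (Tomas): max(44, 38) = 44
H (Tomas): max(-77, 47, -39, -38) = 47
B (Nadia): min(44, 47) = 44
J (Tomas): max(-11, 9, 70) = 70
K (Tomas): max(92, 41, -98) = 92
C (Nadia): min(70, 92) = 70
root (Tomas): max(-7, 44, 70) = 70
At root, Tomas picks C (highest: 70).
At C, Nadia picks J (lowest: 70).
At J, Tomas picks t16 (highest: 70).
Terminal value 70.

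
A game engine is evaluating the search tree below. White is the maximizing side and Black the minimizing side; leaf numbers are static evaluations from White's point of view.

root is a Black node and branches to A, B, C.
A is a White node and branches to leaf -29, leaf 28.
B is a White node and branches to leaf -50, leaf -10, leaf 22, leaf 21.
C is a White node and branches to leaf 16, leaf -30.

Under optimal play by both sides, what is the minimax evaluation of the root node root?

16

A (White): max(-29, 28) = 28
B (White): max(-50, -10, 22, 21) = 22
C (White): max(16, -30) = 16
root (Black): min(28, 22, 16) = 16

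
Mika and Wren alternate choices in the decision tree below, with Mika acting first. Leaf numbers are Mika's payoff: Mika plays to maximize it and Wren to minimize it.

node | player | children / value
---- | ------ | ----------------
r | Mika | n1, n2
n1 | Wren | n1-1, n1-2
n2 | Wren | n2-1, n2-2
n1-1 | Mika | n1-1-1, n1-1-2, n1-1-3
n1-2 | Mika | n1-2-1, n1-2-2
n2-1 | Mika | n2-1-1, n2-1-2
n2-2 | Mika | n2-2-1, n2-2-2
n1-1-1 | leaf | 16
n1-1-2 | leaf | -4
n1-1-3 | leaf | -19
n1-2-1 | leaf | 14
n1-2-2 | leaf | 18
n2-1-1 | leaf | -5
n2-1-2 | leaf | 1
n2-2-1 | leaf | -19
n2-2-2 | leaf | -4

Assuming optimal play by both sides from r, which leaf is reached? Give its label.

n1-1-1

n1-1 (Mika): max(16, -4, -19) = 16
n1-2 (Mika): max(14, 18) = 18
n1 (Wren): min(16, 18) = 16
n2-1 (Mika): max(-5, 1) = 1
n2-2 (Mika): max(-19, -4) = -4
n2 (Wren): min(1, -4) = -4
r (Mika): max(16, -4) = 16
At r, Mika picks n1 (highest: 16).
At n1, Wren picks n1-1 (lowest: 16).
At n1-1, Mika picks n1-1-1 (highest: 16).
Terminal value 16.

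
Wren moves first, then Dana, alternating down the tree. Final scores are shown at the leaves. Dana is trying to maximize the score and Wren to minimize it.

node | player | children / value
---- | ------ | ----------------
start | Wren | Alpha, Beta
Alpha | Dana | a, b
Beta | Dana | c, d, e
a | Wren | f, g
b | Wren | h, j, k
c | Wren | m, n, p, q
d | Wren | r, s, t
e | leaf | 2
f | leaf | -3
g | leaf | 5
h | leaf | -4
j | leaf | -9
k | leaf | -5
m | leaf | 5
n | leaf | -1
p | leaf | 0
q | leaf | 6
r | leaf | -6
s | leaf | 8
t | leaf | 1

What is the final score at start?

-3

a (Wren): min(-3, 5) = -3
b (Wren): min(-4, -9, -5) = -9
Alpha (Dana): max(-3, -9) = -3
c (Wren): min(5, -1, 0, 6) = -1
d (Wren): min(-6, 8, 1) = -6
Beta (Dana): max(-1, -6, 2) = 2
start (Wren): min(-3, 2) = -3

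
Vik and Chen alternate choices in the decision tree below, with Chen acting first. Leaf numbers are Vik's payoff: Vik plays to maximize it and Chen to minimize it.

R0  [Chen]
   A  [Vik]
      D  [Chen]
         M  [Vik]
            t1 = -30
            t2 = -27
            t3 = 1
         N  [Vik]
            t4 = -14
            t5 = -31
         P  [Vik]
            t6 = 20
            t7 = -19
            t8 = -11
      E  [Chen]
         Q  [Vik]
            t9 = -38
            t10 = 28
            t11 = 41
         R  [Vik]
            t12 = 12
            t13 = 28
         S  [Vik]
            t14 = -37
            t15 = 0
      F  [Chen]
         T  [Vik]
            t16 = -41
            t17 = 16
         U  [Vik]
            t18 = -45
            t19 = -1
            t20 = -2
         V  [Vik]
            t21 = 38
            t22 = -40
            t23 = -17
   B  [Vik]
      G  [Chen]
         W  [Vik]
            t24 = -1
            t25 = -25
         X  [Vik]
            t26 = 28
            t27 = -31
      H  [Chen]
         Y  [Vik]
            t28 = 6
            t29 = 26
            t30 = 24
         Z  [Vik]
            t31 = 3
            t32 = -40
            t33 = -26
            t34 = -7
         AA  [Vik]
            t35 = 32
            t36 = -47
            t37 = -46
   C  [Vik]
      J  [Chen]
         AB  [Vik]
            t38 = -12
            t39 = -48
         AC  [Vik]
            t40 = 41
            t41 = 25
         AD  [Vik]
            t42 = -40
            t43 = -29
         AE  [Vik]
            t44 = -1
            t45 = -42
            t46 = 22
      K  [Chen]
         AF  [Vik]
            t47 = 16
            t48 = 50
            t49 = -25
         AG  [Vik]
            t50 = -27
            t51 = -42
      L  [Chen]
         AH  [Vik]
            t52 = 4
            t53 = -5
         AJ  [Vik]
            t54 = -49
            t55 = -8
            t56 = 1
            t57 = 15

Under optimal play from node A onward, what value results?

M (Vik): max(-30, -27, 1) = 1
N (Vik): max(-14, -31) = -14
P (Vik): max(20, -19, -11) = 20
D (Chen): min(1, -14, 20) = -14
Q (Vik): max(-38, 28, 41) = 41
R (Vik): max(12, 28) = 28
S (Vik): max(-37, 0) = 0
E (Chen): min(41, 28, 0) = 0
T (Vik): max(-41, 16) = 16
U (Vik): max(-45, -1, -2) = -1
V (Vik): max(38, -40, -17) = 38
F (Chen): min(16, -1, 38) = -1
A (Vik): max(-14, 0, -1) = 0

0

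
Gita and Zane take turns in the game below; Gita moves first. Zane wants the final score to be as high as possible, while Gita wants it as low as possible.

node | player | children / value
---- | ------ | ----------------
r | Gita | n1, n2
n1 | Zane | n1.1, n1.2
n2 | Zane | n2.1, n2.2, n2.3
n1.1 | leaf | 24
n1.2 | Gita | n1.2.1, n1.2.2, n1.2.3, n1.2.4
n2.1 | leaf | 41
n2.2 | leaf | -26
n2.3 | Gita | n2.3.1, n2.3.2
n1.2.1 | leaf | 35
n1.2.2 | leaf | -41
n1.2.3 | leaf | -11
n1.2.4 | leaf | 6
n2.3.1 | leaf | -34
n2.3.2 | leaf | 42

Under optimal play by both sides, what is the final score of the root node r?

24

n1.2 (Gita): min(35, -41, -11, 6) = -41
n1 (Zane): max(24, -41) = 24
n2.3 (Gita): min(-34, 42) = -34
n2 (Zane): max(41, -26, -34) = 41
r (Gita): min(24, 41) = 24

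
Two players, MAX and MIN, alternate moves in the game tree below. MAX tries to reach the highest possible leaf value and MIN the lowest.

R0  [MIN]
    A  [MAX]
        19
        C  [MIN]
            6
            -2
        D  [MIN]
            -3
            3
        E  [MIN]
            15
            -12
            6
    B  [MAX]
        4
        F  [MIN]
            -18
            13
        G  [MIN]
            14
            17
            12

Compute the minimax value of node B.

F (MIN): min(-18, 13) = -18
G (MIN): min(14, 17, 12) = 12
B (MAX): max(4, -18, 12) = 12

12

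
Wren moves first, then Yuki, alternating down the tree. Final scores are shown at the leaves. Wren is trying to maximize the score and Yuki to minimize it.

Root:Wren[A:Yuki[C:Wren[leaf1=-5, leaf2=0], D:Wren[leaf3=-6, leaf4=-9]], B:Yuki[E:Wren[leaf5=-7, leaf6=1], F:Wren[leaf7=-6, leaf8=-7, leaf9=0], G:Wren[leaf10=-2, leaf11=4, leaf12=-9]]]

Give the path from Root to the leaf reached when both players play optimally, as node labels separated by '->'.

Root -> B -> F -> leaf9

C (Wren): max(-5, 0) = 0
D (Wren): max(-6, -9) = -6
A (Yuki): min(0, -6) = -6
E (Wren): max(-7, 1) = 1
F (Wren): max(-6, -7, 0) = 0
G (Wren): max(-2, 4, -9) = 4
B (Yuki): min(1, 0, 4) = 0
Root (Wren): max(-6, 0) = 0
At Root, Wren picks B (highest: 0).
At B, Yuki picks F (lowest: 0).
At F, Wren picks leaf9 (highest: 0).
Terminal value 0.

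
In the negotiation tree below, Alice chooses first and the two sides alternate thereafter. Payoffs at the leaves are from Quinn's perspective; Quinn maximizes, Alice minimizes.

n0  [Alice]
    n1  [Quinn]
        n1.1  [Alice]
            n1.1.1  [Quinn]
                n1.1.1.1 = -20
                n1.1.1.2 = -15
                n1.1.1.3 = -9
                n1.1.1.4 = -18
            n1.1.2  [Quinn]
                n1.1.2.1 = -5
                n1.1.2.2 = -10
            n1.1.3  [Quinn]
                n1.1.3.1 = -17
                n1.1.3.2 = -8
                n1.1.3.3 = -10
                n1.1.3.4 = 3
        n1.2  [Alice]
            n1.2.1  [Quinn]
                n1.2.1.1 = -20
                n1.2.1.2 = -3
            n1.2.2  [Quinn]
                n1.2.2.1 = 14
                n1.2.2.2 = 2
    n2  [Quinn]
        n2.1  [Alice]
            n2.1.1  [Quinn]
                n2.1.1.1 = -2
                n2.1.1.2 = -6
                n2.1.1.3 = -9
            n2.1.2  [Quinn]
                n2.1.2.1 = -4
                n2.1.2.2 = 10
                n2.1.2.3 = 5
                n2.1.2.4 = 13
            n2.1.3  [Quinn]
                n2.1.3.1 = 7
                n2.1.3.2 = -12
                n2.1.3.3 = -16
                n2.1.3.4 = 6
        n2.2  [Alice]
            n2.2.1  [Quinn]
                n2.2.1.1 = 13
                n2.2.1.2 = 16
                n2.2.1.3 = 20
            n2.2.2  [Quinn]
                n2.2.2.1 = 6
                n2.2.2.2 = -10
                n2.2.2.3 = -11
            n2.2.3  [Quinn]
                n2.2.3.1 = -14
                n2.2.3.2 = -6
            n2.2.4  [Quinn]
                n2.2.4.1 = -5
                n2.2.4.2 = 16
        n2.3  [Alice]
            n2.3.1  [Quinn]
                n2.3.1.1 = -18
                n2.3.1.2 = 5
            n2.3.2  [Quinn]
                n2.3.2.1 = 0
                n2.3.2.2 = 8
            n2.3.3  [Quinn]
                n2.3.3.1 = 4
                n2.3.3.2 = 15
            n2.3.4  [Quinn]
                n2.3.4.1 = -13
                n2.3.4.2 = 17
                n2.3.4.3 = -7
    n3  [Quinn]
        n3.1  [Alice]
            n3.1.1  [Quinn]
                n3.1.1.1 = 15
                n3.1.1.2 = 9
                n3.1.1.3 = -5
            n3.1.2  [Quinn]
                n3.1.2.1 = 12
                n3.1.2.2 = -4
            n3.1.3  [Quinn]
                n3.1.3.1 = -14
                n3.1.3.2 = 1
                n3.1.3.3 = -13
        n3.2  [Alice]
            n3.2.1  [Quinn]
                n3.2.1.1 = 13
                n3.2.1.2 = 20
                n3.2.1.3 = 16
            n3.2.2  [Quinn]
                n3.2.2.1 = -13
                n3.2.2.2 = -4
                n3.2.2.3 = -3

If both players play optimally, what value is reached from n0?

-3

n1.1.1 (Quinn): max(-20, -15, -9, -18) = -9
n1.1.2 (Quinn): max(-5, -10) = -5
n1.1.3 (Quinn): max(-17, -8, -10, 3) = 3
n1.1 (Alice): min(-9, -5, 3) = -9
n1.2.1 (Quinn): max(-20, -3) = -3
n1.2.2 (Quinn): max(14, 2) = 14
n1.2 (Alice): min(-3, 14) = -3
n1 (Quinn): max(-9, -3) = -3
n2.1.1 (Quinn): max(-2, -6, -9) = -2
n2.1.2 (Quinn): max(-4, 10, 5, 13) = 13
n2.1.3 (Quinn): max(7, -12, -16, 6) = 7
n2.1 (Alice): min(-2, 13, 7) = -2
n2.2.1 (Quinn): max(13, 16, 20) = 20
n2.2.2 (Quinn): max(6, -10, -11) = 6
n2.2.3 (Quinn): max(-14, -6) = -6
n2.2.4 (Quinn): max(-5, 16) = 16
n2.2 (Alice): min(20, 6, -6, 16) = -6
n2.3.1 (Quinn): max(-18, 5) = 5
n2.3.2 (Quinn): max(0, 8) = 8
n2.3.3 (Quinn): max(4, 15) = 15
n2.3.4 (Quinn): max(-13, 17, -7) = 17
n2.3 (Alice): min(5, 8, 15, 17) = 5
n2 (Quinn): max(-2, -6, 5) = 5
n3.1.1 (Quinn): max(15, 9, -5) = 15
n3.1.2 (Quinn): max(12, -4) = 12
n3.1.3 (Quinn): max(-14, 1, -13) = 1
n3.1 (Alice): min(15, 12, 1) = 1
n3.2.1 (Quinn): max(13, 20, 16) = 20
n3.2.2 (Quinn): max(-13, -4, -3) = -3
n3.2 (Alice): min(20, -3) = -3
n3 (Quinn): max(1, -3) = 1
n0 (Alice): min(-3, 5, 1) = -3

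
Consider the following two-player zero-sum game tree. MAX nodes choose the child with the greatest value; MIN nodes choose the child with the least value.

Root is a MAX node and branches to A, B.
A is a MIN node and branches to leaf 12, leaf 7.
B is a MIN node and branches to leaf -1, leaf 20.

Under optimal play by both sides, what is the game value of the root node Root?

A (MIN): min(12, 7) = 7
B (MIN): min(-1, 20) = -1
Root (MAX): max(7, -1) = 7

7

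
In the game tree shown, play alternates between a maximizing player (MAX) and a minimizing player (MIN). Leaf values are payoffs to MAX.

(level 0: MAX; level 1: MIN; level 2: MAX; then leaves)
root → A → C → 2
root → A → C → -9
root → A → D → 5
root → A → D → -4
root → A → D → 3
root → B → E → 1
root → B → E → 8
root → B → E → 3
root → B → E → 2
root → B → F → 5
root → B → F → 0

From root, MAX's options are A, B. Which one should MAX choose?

C (MAX): max(2, -9) = 2
D (MAX): max(5, -4, 3) = 5
A (MIN): min(2, 5) = 2
E (MAX): max(1, 8, 3, 2) = 8
F (MAX): max(5, 0) = 5
B (MIN): min(8, 5) = 5
root (MAX): max(2, 5) = 5
MAX at root wants the highest of {A=2, B=5}, so chooses B.

B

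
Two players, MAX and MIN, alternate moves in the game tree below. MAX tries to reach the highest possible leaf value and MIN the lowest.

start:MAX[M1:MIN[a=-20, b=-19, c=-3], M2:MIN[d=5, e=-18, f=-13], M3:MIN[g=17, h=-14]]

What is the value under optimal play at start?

M1 (MIN): min(-20, -19, -3) = -20
M2 (MIN): min(5, -18, -13) = -18
M3 (MIN): min(17, -14) = -14
start (MAX): max(-20, -18, -14) = -14

-14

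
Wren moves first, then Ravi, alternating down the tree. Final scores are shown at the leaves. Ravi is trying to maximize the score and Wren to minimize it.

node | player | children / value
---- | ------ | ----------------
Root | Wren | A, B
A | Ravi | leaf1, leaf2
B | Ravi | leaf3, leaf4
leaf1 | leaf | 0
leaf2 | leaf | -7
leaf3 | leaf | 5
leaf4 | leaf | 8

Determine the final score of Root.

A (Ravi): max(0, -7) = 0
B (Ravi): max(5, 8) = 8
Root (Wren): min(0, 8) = 0

0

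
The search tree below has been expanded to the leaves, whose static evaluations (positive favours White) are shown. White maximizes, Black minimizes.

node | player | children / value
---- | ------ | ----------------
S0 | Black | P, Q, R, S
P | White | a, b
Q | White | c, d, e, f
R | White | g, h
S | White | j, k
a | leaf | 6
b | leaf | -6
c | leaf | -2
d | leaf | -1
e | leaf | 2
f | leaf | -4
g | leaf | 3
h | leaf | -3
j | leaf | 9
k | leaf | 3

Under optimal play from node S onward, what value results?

9

S (White): max(9, 3) = 9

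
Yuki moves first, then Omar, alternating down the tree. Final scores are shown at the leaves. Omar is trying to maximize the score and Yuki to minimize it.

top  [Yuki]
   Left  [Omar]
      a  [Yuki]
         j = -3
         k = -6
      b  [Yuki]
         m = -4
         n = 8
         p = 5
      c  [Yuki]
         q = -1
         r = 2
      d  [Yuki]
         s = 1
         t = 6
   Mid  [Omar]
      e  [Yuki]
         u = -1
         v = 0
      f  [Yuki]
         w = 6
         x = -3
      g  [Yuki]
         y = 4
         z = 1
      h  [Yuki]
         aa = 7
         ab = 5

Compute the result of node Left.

a (Yuki): min(-3, -6) = -6
b (Yuki): min(-4, 8, 5) = -4
c (Yuki): min(-1, 2) = -1
d (Yuki): min(1, 6) = 1
Left (Omar): max(-6, -4, -1, 1) = 1

1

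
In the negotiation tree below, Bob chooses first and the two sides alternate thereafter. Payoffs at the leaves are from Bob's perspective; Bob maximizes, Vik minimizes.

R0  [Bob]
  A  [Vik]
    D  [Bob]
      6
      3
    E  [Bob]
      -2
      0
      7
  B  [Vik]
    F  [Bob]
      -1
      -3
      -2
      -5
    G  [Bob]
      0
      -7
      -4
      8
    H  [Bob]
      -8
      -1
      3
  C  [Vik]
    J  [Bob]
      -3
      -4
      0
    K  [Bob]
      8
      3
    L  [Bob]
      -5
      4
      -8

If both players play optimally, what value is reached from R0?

6

D (Bob): max(6, 3) = 6
E (Bob): max(-2, 0, 7) = 7
A (Vik): min(6, 7) = 6
F (Bob): max(-1, -3, -2, -5) = -1
G (Bob): max(0, -7, -4, 8) = 8
H (Bob): max(-8, -1, 3) = 3
B (Vik): min(-1, 8, 3) = -1
J (Bob): max(-3, -4, 0) = 0
K (Bob): max(8, 3) = 8
L (Bob): max(-5, 4, -8) = 4
C (Vik): min(0, 8, 4) = 0
R0 (Bob): max(6, -1, 0) = 6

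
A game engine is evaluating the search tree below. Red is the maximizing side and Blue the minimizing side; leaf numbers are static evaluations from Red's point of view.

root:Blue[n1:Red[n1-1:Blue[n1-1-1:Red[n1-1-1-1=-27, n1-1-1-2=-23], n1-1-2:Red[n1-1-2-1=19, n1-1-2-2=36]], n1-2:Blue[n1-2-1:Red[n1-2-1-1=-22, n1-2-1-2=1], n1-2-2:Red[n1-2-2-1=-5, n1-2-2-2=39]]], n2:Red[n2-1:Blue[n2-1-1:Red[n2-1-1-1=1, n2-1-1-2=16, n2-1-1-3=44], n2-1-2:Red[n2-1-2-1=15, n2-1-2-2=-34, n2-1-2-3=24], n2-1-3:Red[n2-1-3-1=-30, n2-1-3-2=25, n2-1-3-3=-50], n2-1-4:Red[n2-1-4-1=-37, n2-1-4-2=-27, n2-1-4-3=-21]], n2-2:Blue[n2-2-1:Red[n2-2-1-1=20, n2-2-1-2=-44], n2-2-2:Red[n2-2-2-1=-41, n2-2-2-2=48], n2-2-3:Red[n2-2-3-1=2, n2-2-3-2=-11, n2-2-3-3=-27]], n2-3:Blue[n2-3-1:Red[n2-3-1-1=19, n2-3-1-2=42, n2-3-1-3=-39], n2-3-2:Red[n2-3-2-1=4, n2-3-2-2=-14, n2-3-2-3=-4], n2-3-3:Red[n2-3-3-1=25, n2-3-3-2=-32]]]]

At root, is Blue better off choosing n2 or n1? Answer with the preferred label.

n1

n2-1-1 (Red): max(1, 16, 44) = 44
n2-1-2 (Red): max(15, -34, 24) = 24
n2-1-3 (Red): max(-30, 25, -50) = 25
n2-1-4 (Red): max(-37, -27, -21) = -21
n2-1 (Blue): min(44, 24, 25, -21) = -21
n2-2-1 (Red): max(20, -44) = 20
n2-2-2 (Red): max(-41, 48) = 48
n2-2-3 (Red): max(2, -11, -27) = 2
n2-2 (Blue): min(20, 48, 2) = 2
n2-3-1 (Red): max(19, 42, -39) = 42
n2-3-2 (Red): max(4, -14, -4) = 4
n2-3-3 (Red): max(25, -32) = 25
n2-3 (Blue): min(42, 4, 25) = 4
n2 (Red): max(-21, 2, 4) = 4
n1-1-1 (Red): max(-27, -23) = -23
n1-1-2 (Red): max(19, 36) = 36
n1-1 (Blue): min(-23, 36) = -23
n1-2-1 (Red): max(-22, 1) = 1
n1-2-2 (Red): max(-5, 39) = 39
n1-2 (Blue): min(1, 39) = 1
n1 (Red): max(-23, 1) = 1
Blue prefers the lower value; n2=4, n1=1. n1 is better since 1 < 4.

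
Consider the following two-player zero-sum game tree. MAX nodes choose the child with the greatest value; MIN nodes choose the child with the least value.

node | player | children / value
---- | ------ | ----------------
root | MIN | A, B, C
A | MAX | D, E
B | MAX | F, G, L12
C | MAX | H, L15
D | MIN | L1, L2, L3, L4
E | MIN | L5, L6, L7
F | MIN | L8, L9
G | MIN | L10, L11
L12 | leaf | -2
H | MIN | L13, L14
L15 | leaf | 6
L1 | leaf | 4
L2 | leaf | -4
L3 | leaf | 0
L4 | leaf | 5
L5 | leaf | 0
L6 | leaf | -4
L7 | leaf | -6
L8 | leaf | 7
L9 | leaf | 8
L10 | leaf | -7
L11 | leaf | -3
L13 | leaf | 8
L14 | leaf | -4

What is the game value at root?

D (MIN): min(4, -4, 0, 5) = -4
E (MIN): min(0, -4, -6) = -6
A (MAX): max(-4, -6) = -4
F (MIN): min(7, 8) = 7
G (MIN): min(-7, -3) = -7
B (MAX): max(7, -7, -2) = 7
H (MIN): min(8, -4) = -4
C (MAX): max(-4, 6) = 6
root (MIN): min(-4, 7, 6) = -4

-4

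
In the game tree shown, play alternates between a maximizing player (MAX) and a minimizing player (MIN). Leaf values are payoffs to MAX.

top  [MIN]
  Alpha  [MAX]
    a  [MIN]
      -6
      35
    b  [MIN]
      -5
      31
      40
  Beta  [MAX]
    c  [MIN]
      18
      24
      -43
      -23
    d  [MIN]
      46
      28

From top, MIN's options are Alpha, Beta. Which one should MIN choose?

Alpha

a (MIN): min(-6, 35) = -6
b (MIN): min(-5, 31, 40) = -5
Alpha (MAX): max(-6, -5) = -5
c (MIN): min(18, 24, -43, -23) = -43
d (MIN): min(46, 28) = 28
Beta (MAX): max(-43, 28) = 28
top (MIN): min(-5, 28) = -5
MIN at top wants the lowest of {Alpha=-5, Beta=28}, so chooses Alpha.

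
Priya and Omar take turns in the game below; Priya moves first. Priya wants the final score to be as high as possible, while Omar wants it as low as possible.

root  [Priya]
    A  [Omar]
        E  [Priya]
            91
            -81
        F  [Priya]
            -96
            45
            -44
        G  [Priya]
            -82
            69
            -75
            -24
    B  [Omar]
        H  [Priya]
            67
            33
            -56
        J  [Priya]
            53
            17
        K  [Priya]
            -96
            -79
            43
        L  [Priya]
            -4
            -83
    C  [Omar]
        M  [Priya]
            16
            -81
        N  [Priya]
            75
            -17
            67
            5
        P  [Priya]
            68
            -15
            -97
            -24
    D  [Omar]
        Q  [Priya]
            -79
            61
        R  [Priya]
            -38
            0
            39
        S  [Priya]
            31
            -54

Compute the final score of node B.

-4

H (Priya): max(67, 33, -56) = 67
J (Priya): max(53, 17) = 53
K (Priya): max(-96, -79, 43) = 43
L (Priya): max(-4, -83) = -4
B (Omar): min(67, 53, 43, -4) = -4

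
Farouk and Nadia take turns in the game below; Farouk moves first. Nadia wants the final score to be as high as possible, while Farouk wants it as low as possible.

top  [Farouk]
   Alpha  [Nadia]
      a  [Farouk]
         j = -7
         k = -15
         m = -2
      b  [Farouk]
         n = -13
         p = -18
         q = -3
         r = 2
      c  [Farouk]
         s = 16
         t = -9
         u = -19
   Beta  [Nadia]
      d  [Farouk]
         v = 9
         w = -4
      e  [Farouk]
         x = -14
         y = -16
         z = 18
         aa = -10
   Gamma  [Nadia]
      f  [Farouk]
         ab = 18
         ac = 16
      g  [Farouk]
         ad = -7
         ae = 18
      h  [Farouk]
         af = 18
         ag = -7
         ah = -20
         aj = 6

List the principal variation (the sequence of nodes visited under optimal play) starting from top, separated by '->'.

top -> Alpha -> a -> k

a (Farouk): min(-7, -15, -2) = -15
b (Farouk): min(-13, -18, -3, 2) = -18
c (Farouk): min(16, -9, -19) = -19
Alpha (Nadia): max(-15, -18, -19) = -15
d (Farouk): min(9, -4) = -4
e (Farouk): min(-14, -16, 18, -10) = -16
Beta (Nadia): max(-4, -16) = -4
f (Farouk): min(18, 16) = 16
g (Farouk): min(-7, 18) = -7
h (Farouk): min(18, -7, -20, 6) = -20
Gamma (Nadia): max(16, -7, -20) = 16
top (Farouk): min(-15, -4, 16) = -15
At top, Farouk picks Alpha (lowest: -15).
At Alpha, Nadia picks a (highest: -15).
At a, Farouk picks k (lowest: -15).
Terminal value -15.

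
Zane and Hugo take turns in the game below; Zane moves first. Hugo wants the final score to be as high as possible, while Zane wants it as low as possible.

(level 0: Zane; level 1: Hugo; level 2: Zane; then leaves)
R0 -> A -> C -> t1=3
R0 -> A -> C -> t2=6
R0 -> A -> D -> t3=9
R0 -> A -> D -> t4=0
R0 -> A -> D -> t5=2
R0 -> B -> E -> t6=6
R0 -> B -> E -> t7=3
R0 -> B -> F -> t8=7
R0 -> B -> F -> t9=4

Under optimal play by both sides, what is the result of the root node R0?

C (Zane): min(3, 6) = 3
D (Zane): min(9, 0, 2) = 0
A (Hugo): max(3, 0) = 3
E (Zane): min(6, 3) = 3
F (Zane): min(7, 4) = 4
B (Hugo): max(3, 4) = 4
R0 (Zane): min(3, 4) = 3

3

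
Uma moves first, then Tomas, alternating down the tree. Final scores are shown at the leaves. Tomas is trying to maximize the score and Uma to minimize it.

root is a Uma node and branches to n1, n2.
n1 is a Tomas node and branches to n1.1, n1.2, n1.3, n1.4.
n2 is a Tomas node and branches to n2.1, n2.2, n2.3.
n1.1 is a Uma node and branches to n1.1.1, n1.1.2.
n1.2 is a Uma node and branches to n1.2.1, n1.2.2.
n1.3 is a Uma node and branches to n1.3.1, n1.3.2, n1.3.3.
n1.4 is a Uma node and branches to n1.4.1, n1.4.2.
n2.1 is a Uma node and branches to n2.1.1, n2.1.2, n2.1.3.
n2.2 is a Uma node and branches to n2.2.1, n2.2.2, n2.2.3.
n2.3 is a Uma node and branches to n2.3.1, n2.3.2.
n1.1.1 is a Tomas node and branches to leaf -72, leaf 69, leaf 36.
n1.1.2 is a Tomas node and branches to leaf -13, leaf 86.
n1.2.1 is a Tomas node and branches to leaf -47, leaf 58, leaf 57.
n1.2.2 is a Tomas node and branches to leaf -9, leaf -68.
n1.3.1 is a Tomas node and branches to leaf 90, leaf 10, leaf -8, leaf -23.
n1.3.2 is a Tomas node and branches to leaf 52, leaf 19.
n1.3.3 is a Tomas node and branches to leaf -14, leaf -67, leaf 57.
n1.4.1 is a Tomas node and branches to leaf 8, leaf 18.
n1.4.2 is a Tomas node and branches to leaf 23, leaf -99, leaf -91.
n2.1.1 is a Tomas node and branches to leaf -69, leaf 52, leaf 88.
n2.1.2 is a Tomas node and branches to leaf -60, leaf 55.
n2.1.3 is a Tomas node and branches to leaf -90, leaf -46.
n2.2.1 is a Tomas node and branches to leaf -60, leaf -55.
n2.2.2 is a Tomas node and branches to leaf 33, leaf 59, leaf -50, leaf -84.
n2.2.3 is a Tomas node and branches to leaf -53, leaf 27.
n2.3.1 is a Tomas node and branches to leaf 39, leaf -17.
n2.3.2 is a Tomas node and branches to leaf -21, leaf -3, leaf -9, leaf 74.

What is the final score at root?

39

n1.1.1 (Tomas): max(-72, 69, 36) = 69
n1.1.2 (Tomas): max(-13, 86) = 86
n1.1 (Uma): min(69, 86) = 69
n1.2.1 (Tomas): max(-47, 58, 57) = 58
n1.2.2 (Tomas): max(-9, -68) = -9
n1.2 (Uma): min(58, -9) = -9
n1.3.1 (Tomas): max(90, 10, -8, -23) = 90
n1.3.2 (Tomas): max(52, 19) = 52
n1.3.3 (Tomas): max(-14, -67, 57) = 57
n1.3 (Uma): min(90, 52, 57) = 52
n1.4.1 (Tomas): max(8, 18) = 18
n1.4.2 (Tomas): max(23, -99, -91) = 23
n1.4 (Uma): min(18, 23) = 18
n1 (Tomas): max(69, -9, 52, 18) = 69
n2.1.1 (Tomas): max(-69, 52, 88) = 88
n2.1.2 (Tomas): max(-60, 55) = 55
n2.1.3 (Tomas): max(-90, -46) = -46
n2.1 (Uma): min(88, 55, -46) = -46
n2.2.1 (Tomas): max(-60, -55) = -55
n2.2.2 (Tomas): max(33, 59, -50, -84) = 59
n2.2.3 (Tomas): max(-53, 27) = 27
n2.2 (Uma): min(-55, 59, 27) = -55
n2.3.1 (Tomas): max(39, -17) = 39
n2.3.2 (Tomas): max(-21, -3, -9, 74) = 74
n2.3 (Uma): min(39, 74) = 39
n2 (Tomas): max(-46, -55, 39) = 39
root (Uma): min(69, 39) = 39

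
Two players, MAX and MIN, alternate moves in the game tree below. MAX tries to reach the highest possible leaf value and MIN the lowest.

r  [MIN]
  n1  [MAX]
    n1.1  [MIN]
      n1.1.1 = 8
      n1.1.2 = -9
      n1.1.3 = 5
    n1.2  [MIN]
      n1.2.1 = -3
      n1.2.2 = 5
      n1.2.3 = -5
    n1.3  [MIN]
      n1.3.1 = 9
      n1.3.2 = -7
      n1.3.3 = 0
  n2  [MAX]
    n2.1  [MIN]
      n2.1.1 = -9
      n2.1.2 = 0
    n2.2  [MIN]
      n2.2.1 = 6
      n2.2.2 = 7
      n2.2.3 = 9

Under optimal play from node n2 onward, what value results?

n2.1 (MIN): min(-9, 0) = -9
n2.2 (MIN): min(6, 7, 9) = 6
n2 (MAX): max(-9, 6) = 6

6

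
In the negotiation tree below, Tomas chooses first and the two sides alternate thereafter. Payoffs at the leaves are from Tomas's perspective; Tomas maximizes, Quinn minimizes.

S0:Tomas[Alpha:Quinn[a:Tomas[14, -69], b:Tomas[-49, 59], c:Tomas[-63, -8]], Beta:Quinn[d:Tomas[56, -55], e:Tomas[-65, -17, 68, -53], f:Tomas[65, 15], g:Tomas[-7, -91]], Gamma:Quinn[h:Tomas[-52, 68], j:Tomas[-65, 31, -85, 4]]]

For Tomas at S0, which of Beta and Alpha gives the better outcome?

Beta

d (Tomas): max(56, -55) = 56
e (Tomas): max(-65, -17, 68, -53) = 68
f (Tomas): max(65, 15) = 65
g (Tomas): max(-7, -91) = -7
Beta (Quinn): min(56, 68, 65, -7) = -7
a (Tomas): max(14, -69) = 14
b (Tomas): max(-49, 59) = 59
c (Tomas): max(-63, -8) = -8
Alpha (Quinn): min(14, 59, -8) = -8
Tomas prefers the higher value; Beta=-7, Alpha=-8. Beta is better since -7 > -8.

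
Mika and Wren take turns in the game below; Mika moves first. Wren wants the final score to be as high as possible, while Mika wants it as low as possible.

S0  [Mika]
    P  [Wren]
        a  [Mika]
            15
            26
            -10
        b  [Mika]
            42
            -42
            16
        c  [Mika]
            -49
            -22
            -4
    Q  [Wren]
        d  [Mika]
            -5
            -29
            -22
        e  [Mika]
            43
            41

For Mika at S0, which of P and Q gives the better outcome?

a (Mika): min(15, 26, -10) = -10
b (Mika): min(42, -42, 16) = -42
c (Mika): min(-49, -22, -4) = -49
P (Wren): max(-10, -42, -49) = -10
d (Mika): min(-5, -29, -22) = -29
e (Mika): min(43, 41) = 41
Q (Wren): max(-29, 41) = 41
Mika prefers the lower value; P=-10, Q=41. P is better since -10 < 41.

P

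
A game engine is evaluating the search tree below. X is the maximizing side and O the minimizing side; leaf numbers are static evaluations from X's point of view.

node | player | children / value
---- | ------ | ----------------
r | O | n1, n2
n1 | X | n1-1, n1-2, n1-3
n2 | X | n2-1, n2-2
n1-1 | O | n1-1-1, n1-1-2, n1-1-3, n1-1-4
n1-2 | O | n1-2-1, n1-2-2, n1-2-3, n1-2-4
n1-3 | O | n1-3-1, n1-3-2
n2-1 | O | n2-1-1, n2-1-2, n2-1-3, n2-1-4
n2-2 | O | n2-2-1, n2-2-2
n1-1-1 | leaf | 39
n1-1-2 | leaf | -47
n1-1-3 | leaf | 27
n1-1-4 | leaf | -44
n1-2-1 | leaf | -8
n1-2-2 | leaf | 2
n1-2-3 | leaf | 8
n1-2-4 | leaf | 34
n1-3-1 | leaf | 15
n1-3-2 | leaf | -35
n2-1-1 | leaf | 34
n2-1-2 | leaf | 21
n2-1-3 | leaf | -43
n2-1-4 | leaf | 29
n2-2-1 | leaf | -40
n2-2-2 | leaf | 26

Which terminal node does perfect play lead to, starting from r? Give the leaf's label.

n1-1 (O): min(39, -47, 27, -44) = -47
n1-2 (O): min(-8, 2, 8, 34) = -8
n1-3 (O): min(15, -35) = -35
n1 (X): max(-47, -8, -35) = -8
n2-1 (O): min(34, 21, -43, 29) = -43
n2-2 (O): min(-40, 26) = -40
n2 (X): max(-43, -40) = -40
r (O): min(-8, -40) = -40
At r, O picks n2 (lowest: -40).
At n2, X picks n2-2 (highest: -40).
At n2-2, O picks n2-2-1 (lowest: -40).
Terminal value -40.

n2-2-1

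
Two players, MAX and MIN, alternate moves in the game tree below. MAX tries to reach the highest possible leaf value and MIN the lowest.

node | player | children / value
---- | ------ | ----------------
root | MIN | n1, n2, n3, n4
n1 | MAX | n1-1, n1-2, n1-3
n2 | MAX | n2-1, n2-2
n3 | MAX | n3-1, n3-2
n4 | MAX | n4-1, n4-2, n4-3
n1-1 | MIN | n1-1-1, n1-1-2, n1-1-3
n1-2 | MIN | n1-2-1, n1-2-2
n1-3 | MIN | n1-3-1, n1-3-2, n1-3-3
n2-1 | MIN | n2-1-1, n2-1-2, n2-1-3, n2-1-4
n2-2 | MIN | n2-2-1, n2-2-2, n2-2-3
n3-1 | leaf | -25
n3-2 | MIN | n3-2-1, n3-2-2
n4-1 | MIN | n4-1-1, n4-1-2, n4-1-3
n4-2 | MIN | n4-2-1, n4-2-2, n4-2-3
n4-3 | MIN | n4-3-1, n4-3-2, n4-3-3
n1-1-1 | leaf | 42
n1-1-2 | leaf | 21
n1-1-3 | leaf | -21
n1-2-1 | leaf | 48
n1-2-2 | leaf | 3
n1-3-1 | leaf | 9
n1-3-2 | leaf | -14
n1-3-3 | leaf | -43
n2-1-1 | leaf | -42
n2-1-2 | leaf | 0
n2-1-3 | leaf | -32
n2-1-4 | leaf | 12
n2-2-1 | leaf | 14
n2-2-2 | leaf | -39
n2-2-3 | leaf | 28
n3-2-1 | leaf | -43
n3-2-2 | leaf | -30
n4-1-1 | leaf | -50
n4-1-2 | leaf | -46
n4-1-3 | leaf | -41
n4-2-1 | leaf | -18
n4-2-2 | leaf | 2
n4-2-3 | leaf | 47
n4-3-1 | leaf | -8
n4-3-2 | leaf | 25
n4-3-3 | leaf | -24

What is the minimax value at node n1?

n1-1 (MIN): min(42, 21, -21) = -21
n1-2 (MIN): min(48, 3) = 3
n1-3 (MIN): min(9, -14, -43) = -43
n1 (MAX): max(-21, 3, -43) = 3

3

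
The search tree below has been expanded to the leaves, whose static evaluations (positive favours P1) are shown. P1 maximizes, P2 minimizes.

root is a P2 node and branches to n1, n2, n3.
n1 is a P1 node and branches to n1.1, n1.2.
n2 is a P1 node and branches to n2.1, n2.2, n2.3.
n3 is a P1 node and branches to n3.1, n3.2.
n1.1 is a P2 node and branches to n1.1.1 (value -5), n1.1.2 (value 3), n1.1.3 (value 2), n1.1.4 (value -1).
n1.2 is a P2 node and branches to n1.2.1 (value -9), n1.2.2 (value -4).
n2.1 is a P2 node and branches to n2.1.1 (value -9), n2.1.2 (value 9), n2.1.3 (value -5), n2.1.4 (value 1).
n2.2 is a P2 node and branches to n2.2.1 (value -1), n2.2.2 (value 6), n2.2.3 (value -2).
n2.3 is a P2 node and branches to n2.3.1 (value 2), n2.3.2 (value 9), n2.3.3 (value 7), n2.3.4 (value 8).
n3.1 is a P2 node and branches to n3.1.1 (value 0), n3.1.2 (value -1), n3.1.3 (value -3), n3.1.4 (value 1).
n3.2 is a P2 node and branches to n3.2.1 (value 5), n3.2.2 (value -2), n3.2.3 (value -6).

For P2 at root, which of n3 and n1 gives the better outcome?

n1

n3.1 (P2): min(0, -1, -3, 1) = -3
n3.2 (P2): min(5, -2, -6) = -6
n3 (P1): max(-3, -6) = -3
n1.1 (P2): min(-5, 3, 2, -1) = -5
n1.2 (P2): min(-9, -4) = -9
n1 (P1): max(-5, -9) = -5
P2 prefers the lower value; n3=-3, n1=-5. n1 is better since -5 < -3.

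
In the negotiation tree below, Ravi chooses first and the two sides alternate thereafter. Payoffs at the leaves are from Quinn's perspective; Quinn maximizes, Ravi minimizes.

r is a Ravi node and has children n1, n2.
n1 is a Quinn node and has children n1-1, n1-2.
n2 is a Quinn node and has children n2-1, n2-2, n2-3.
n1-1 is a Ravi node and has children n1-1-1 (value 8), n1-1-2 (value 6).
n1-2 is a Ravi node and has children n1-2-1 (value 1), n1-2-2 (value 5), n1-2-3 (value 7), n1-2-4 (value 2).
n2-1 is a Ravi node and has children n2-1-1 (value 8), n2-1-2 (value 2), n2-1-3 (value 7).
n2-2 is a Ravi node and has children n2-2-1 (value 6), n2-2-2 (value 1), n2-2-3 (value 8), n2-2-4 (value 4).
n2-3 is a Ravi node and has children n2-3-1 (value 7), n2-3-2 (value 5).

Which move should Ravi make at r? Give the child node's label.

n1-1 (Ravi): min(8, 6) = 6
n1-2 (Ravi): min(1, 5, 7, 2) = 1
n1 (Quinn): max(6, 1) = 6
n2-1 (Ravi): min(8, 2, 7) = 2
n2-2 (Ravi): min(6, 1, 8, 4) = 1
n2-3 (Ravi): min(7, 5) = 5
n2 (Quinn): max(2, 1, 5) = 5
r (Ravi): min(6, 5) = 5
Ravi at r wants the lowest of {n1=6, n2=5}, so chooses n2.

n2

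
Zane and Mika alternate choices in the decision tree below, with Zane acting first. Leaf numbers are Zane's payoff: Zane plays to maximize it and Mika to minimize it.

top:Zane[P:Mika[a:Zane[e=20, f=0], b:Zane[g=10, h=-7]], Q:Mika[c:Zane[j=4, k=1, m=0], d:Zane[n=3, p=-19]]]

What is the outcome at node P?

a (Zane): max(20, 0) = 20
b (Zane): max(10, -7) = 10
P (Mika): min(20, 10) = 10

10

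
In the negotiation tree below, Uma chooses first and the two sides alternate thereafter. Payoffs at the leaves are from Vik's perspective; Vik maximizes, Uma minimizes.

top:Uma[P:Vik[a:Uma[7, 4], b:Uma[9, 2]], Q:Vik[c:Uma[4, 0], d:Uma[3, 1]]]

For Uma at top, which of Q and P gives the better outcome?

c (Uma): min(4, 0) = 0
d (Uma): min(3, 1) = 1
Q (Vik): max(0, 1) = 1
a (Uma): min(7, 4) = 4
b (Uma): min(9, 2) = 2
P (Vik): max(4, 2) = 4
Uma prefers the lower value; Q=1, P=4. Q is better since 1 < 4.

Q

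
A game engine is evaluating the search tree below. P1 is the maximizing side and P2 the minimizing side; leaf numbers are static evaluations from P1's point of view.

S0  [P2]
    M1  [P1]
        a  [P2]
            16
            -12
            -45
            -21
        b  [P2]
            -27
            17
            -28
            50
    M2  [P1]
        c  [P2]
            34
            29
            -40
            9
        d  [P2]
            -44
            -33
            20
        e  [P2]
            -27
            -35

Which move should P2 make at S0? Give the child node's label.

a (P2): min(16, -12, -45, -21) = -45
b (P2): min(-27, 17, -28, 50) = -28
M1 (P1): max(-45, -28) = -28
c (P2): min(34, 29, -40, 9) = -40
d (P2): min(-44, -33, 20) = -44
e (P2): min(-27, -35) = -35
M2 (P1): max(-40, -44, -35) = -35
S0 (P2): min(-28, -35) = -35
P2 at S0 wants the lowest of {M1=-28, M2=-35}, so chooses M2.

M2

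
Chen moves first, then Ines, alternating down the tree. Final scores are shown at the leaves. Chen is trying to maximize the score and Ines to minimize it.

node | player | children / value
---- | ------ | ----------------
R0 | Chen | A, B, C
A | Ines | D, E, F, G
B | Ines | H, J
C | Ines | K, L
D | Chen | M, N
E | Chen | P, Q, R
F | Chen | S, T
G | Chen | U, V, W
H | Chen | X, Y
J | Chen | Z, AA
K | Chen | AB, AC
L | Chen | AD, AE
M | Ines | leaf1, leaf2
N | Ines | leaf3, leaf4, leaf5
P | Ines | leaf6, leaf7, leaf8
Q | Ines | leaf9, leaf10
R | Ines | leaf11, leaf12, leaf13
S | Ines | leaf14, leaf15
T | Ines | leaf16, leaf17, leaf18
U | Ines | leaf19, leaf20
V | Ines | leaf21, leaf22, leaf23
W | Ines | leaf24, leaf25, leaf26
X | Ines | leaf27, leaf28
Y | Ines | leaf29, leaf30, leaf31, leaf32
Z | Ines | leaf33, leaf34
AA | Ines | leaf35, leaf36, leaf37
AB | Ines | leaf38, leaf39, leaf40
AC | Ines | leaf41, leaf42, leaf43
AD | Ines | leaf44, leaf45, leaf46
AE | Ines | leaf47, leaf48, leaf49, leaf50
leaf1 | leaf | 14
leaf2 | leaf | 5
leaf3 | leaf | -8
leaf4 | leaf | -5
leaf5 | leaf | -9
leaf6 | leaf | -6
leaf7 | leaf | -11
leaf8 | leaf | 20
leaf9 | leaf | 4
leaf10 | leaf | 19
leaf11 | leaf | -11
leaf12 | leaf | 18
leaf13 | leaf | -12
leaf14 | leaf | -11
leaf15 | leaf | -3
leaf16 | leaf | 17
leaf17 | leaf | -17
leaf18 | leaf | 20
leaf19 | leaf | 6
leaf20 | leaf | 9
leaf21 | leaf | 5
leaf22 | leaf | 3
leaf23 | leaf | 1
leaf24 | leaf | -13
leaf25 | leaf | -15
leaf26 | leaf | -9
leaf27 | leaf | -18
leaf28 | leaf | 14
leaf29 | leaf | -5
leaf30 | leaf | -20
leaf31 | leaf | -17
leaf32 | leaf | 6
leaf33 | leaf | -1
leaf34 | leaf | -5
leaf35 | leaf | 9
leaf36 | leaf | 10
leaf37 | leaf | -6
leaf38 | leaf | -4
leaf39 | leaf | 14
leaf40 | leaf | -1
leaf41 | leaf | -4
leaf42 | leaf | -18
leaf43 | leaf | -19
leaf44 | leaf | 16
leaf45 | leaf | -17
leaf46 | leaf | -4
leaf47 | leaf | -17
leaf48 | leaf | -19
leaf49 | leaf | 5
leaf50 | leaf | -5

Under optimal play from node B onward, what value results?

X (Ines): min(-18, 14) = -18
Y (Ines): min(-5, -20, -17, 6) = -20
H (Chen): max(-18, -20) = -18
Z (Ines): min(-1, -5) = -5
AA (Ines): min(9, 10, -6) = -6
J (Chen): max(-5, -6) = -5
B (Ines): min(-18, -5) = -18

-18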